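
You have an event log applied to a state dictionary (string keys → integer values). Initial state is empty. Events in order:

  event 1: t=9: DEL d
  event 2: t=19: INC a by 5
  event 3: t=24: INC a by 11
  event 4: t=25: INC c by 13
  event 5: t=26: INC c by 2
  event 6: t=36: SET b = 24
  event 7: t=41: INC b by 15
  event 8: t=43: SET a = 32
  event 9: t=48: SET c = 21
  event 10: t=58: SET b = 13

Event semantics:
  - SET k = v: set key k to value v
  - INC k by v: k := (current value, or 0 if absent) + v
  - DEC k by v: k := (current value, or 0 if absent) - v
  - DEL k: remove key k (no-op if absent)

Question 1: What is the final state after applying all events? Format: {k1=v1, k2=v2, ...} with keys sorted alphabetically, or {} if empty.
Answer: {a=32, b=13, c=21}

Derivation:
  after event 1 (t=9: DEL d): {}
  after event 2 (t=19: INC a by 5): {a=5}
  after event 3 (t=24: INC a by 11): {a=16}
  after event 4 (t=25: INC c by 13): {a=16, c=13}
  after event 5 (t=26: INC c by 2): {a=16, c=15}
  after event 6 (t=36: SET b = 24): {a=16, b=24, c=15}
  after event 7 (t=41: INC b by 15): {a=16, b=39, c=15}
  after event 8 (t=43: SET a = 32): {a=32, b=39, c=15}
  after event 9 (t=48: SET c = 21): {a=32, b=39, c=21}
  after event 10 (t=58: SET b = 13): {a=32, b=13, c=21}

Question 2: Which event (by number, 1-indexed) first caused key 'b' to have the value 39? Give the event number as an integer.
Looking for first event where b becomes 39:
  event 6: b = 24
  event 7: b 24 -> 39  <-- first match

Answer: 7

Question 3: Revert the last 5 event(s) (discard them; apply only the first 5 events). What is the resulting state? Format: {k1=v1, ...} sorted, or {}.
Keep first 5 events (discard last 5):
  after event 1 (t=9: DEL d): {}
  after event 2 (t=19: INC a by 5): {a=5}
  after event 3 (t=24: INC a by 11): {a=16}
  after event 4 (t=25: INC c by 13): {a=16, c=13}
  after event 5 (t=26: INC c by 2): {a=16, c=15}

Answer: {a=16, c=15}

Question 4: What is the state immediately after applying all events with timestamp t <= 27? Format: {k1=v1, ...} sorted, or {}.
Apply events with t <= 27 (5 events):
  after event 1 (t=9: DEL d): {}
  after event 2 (t=19: INC a by 5): {a=5}
  after event 3 (t=24: INC a by 11): {a=16}
  after event 4 (t=25: INC c by 13): {a=16, c=13}
  after event 5 (t=26: INC c by 2): {a=16, c=15}

Answer: {a=16, c=15}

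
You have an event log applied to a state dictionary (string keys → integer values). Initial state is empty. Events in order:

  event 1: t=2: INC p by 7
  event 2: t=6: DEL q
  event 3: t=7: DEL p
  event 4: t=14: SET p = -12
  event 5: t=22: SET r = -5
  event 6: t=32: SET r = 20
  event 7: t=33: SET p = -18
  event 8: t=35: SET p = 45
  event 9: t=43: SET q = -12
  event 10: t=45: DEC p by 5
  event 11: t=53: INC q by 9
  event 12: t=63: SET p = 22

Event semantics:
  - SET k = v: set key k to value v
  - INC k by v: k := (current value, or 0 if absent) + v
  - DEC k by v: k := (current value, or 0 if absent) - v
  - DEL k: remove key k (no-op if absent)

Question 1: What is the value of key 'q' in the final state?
Answer: -3

Derivation:
Track key 'q' through all 12 events:
  event 1 (t=2: INC p by 7): q unchanged
  event 2 (t=6: DEL q): q (absent) -> (absent)
  event 3 (t=7: DEL p): q unchanged
  event 4 (t=14: SET p = -12): q unchanged
  event 5 (t=22: SET r = -5): q unchanged
  event 6 (t=32: SET r = 20): q unchanged
  event 7 (t=33: SET p = -18): q unchanged
  event 8 (t=35: SET p = 45): q unchanged
  event 9 (t=43: SET q = -12): q (absent) -> -12
  event 10 (t=45: DEC p by 5): q unchanged
  event 11 (t=53: INC q by 9): q -12 -> -3
  event 12 (t=63: SET p = 22): q unchanged
Final: q = -3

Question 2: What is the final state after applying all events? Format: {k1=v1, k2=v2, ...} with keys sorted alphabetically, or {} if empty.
  after event 1 (t=2: INC p by 7): {p=7}
  after event 2 (t=6: DEL q): {p=7}
  after event 3 (t=7: DEL p): {}
  after event 4 (t=14: SET p = -12): {p=-12}
  after event 5 (t=22: SET r = -5): {p=-12, r=-5}
  after event 6 (t=32: SET r = 20): {p=-12, r=20}
  after event 7 (t=33: SET p = -18): {p=-18, r=20}
  after event 8 (t=35: SET p = 45): {p=45, r=20}
  after event 9 (t=43: SET q = -12): {p=45, q=-12, r=20}
  after event 10 (t=45: DEC p by 5): {p=40, q=-12, r=20}
  after event 11 (t=53: INC q by 9): {p=40, q=-3, r=20}
  after event 12 (t=63: SET p = 22): {p=22, q=-3, r=20}

Answer: {p=22, q=-3, r=20}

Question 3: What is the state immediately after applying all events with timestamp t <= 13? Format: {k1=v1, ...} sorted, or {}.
Apply events with t <= 13 (3 events):
  after event 1 (t=2: INC p by 7): {p=7}
  after event 2 (t=6: DEL q): {p=7}
  after event 3 (t=7: DEL p): {}

Answer: {}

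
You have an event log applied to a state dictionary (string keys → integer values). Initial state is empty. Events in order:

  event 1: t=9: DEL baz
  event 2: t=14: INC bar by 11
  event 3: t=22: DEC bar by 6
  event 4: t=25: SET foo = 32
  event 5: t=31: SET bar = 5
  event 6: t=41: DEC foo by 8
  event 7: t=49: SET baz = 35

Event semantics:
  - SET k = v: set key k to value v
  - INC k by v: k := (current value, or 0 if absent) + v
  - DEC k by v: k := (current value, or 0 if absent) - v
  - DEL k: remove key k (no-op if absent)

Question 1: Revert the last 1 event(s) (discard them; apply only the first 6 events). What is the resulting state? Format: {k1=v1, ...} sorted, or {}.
Keep first 6 events (discard last 1):
  after event 1 (t=9: DEL baz): {}
  after event 2 (t=14: INC bar by 11): {bar=11}
  after event 3 (t=22: DEC bar by 6): {bar=5}
  after event 4 (t=25: SET foo = 32): {bar=5, foo=32}
  after event 5 (t=31: SET bar = 5): {bar=5, foo=32}
  after event 6 (t=41: DEC foo by 8): {bar=5, foo=24}

Answer: {bar=5, foo=24}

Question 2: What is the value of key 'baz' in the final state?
Answer: 35

Derivation:
Track key 'baz' through all 7 events:
  event 1 (t=9: DEL baz): baz (absent) -> (absent)
  event 2 (t=14: INC bar by 11): baz unchanged
  event 3 (t=22: DEC bar by 6): baz unchanged
  event 4 (t=25: SET foo = 32): baz unchanged
  event 5 (t=31: SET bar = 5): baz unchanged
  event 6 (t=41: DEC foo by 8): baz unchanged
  event 7 (t=49: SET baz = 35): baz (absent) -> 35
Final: baz = 35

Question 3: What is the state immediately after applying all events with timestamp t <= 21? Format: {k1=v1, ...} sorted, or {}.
Apply events with t <= 21 (2 events):
  after event 1 (t=9: DEL baz): {}
  after event 2 (t=14: INC bar by 11): {bar=11}

Answer: {bar=11}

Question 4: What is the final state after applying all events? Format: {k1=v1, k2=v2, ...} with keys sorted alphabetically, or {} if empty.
Answer: {bar=5, baz=35, foo=24}

Derivation:
  after event 1 (t=9: DEL baz): {}
  after event 2 (t=14: INC bar by 11): {bar=11}
  after event 3 (t=22: DEC bar by 6): {bar=5}
  after event 4 (t=25: SET foo = 32): {bar=5, foo=32}
  after event 5 (t=31: SET bar = 5): {bar=5, foo=32}
  after event 6 (t=41: DEC foo by 8): {bar=5, foo=24}
  after event 7 (t=49: SET baz = 35): {bar=5, baz=35, foo=24}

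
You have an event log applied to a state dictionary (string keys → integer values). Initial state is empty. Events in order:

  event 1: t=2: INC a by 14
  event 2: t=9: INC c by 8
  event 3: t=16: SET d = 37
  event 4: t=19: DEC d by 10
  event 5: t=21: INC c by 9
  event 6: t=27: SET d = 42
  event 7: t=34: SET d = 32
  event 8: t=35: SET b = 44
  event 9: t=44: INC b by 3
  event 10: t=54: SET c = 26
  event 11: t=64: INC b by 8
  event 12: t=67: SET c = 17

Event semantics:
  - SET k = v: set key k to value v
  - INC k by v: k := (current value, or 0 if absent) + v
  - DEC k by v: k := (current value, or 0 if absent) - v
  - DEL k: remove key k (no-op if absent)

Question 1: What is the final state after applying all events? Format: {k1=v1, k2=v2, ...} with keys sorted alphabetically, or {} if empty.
  after event 1 (t=2: INC a by 14): {a=14}
  after event 2 (t=9: INC c by 8): {a=14, c=8}
  after event 3 (t=16: SET d = 37): {a=14, c=8, d=37}
  after event 4 (t=19: DEC d by 10): {a=14, c=8, d=27}
  after event 5 (t=21: INC c by 9): {a=14, c=17, d=27}
  after event 6 (t=27: SET d = 42): {a=14, c=17, d=42}
  after event 7 (t=34: SET d = 32): {a=14, c=17, d=32}
  after event 8 (t=35: SET b = 44): {a=14, b=44, c=17, d=32}
  after event 9 (t=44: INC b by 3): {a=14, b=47, c=17, d=32}
  after event 10 (t=54: SET c = 26): {a=14, b=47, c=26, d=32}
  after event 11 (t=64: INC b by 8): {a=14, b=55, c=26, d=32}
  after event 12 (t=67: SET c = 17): {a=14, b=55, c=17, d=32}

Answer: {a=14, b=55, c=17, d=32}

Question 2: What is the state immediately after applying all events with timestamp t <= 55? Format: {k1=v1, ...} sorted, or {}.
Apply events with t <= 55 (10 events):
  after event 1 (t=2: INC a by 14): {a=14}
  after event 2 (t=9: INC c by 8): {a=14, c=8}
  after event 3 (t=16: SET d = 37): {a=14, c=8, d=37}
  after event 4 (t=19: DEC d by 10): {a=14, c=8, d=27}
  after event 5 (t=21: INC c by 9): {a=14, c=17, d=27}
  after event 6 (t=27: SET d = 42): {a=14, c=17, d=42}
  after event 7 (t=34: SET d = 32): {a=14, c=17, d=32}
  after event 8 (t=35: SET b = 44): {a=14, b=44, c=17, d=32}
  after event 9 (t=44: INC b by 3): {a=14, b=47, c=17, d=32}
  after event 10 (t=54: SET c = 26): {a=14, b=47, c=26, d=32}

Answer: {a=14, b=47, c=26, d=32}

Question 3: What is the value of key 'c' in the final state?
Track key 'c' through all 12 events:
  event 1 (t=2: INC a by 14): c unchanged
  event 2 (t=9: INC c by 8): c (absent) -> 8
  event 3 (t=16: SET d = 37): c unchanged
  event 4 (t=19: DEC d by 10): c unchanged
  event 5 (t=21: INC c by 9): c 8 -> 17
  event 6 (t=27: SET d = 42): c unchanged
  event 7 (t=34: SET d = 32): c unchanged
  event 8 (t=35: SET b = 44): c unchanged
  event 9 (t=44: INC b by 3): c unchanged
  event 10 (t=54: SET c = 26): c 17 -> 26
  event 11 (t=64: INC b by 8): c unchanged
  event 12 (t=67: SET c = 17): c 26 -> 17
Final: c = 17

Answer: 17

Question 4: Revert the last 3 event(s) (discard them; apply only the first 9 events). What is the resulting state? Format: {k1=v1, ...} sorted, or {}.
Answer: {a=14, b=47, c=17, d=32}

Derivation:
Keep first 9 events (discard last 3):
  after event 1 (t=2: INC a by 14): {a=14}
  after event 2 (t=9: INC c by 8): {a=14, c=8}
  after event 3 (t=16: SET d = 37): {a=14, c=8, d=37}
  after event 4 (t=19: DEC d by 10): {a=14, c=8, d=27}
  after event 5 (t=21: INC c by 9): {a=14, c=17, d=27}
  after event 6 (t=27: SET d = 42): {a=14, c=17, d=42}
  after event 7 (t=34: SET d = 32): {a=14, c=17, d=32}
  after event 8 (t=35: SET b = 44): {a=14, b=44, c=17, d=32}
  after event 9 (t=44: INC b by 3): {a=14, b=47, c=17, d=32}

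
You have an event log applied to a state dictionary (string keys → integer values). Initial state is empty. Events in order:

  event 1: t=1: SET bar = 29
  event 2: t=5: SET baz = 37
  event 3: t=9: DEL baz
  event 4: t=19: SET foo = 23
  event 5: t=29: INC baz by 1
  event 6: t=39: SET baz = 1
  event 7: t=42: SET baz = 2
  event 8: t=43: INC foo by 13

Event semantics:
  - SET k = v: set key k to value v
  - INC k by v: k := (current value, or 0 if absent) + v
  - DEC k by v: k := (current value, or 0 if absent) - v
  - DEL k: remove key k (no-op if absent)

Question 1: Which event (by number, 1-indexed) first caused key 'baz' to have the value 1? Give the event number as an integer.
Answer: 5

Derivation:
Looking for first event where baz becomes 1:
  event 2: baz = 37
  event 3: baz = (absent)
  event 5: baz (absent) -> 1  <-- first match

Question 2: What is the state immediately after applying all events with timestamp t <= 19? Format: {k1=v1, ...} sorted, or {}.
Apply events with t <= 19 (4 events):
  after event 1 (t=1: SET bar = 29): {bar=29}
  after event 2 (t=5: SET baz = 37): {bar=29, baz=37}
  after event 3 (t=9: DEL baz): {bar=29}
  after event 4 (t=19: SET foo = 23): {bar=29, foo=23}

Answer: {bar=29, foo=23}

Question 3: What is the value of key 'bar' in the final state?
Track key 'bar' through all 8 events:
  event 1 (t=1: SET bar = 29): bar (absent) -> 29
  event 2 (t=5: SET baz = 37): bar unchanged
  event 3 (t=9: DEL baz): bar unchanged
  event 4 (t=19: SET foo = 23): bar unchanged
  event 5 (t=29: INC baz by 1): bar unchanged
  event 6 (t=39: SET baz = 1): bar unchanged
  event 7 (t=42: SET baz = 2): bar unchanged
  event 8 (t=43: INC foo by 13): bar unchanged
Final: bar = 29

Answer: 29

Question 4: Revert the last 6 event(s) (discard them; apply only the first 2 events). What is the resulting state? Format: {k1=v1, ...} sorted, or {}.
Answer: {bar=29, baz=37}

Derivation:
Keep first 2 events (discard last 6):
  after event 1 (t=1: SET bar = 29): {bar=29}
  after event 2 (t=5: SET baz = 37): {bar=29, baz=37}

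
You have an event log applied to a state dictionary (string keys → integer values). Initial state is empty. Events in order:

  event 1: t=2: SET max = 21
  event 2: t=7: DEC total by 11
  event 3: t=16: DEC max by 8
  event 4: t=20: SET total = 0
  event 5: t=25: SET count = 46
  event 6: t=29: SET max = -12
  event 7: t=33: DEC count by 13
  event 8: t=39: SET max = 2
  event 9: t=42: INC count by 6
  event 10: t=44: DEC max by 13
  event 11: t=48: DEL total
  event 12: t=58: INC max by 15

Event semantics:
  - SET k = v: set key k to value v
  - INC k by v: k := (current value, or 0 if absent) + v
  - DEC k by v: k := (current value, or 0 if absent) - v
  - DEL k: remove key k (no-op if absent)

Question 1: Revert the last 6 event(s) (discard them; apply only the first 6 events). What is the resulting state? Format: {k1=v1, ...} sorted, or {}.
Keep first 6 events (discard last 6):
  after event 1 (t=2: SET max = 21): {max=21}
  after event 2 (t=7: DEC total by 11): {max=21, total=-11}
  after event 3 (t=16: DEC max by 8): {max=13, total=-11}
  after event 4 (t=20: SET total = 0): {max=13, total=0}
  after event 5 (t=25: SET count = 46): {count=46, max=13, total=0}
  after event 6 (t=29: SET max = -12): {count=46, max=-12, total=0}

Answer: {count=46, max=-12, total=0}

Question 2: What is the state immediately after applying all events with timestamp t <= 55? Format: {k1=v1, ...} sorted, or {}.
Apply events with t <= 55 (11 events):
  after event 1 (t=2: SET max = 21): {max=21}
  after event 2 (t=7: DEC total by 11): {max=21, total=-11}
  after event 3 (t=16: DEC max by 8): {max=13, total=-11}
  after event 4 (t=20: SET total = 0): {max=13, total=0}
  after event 5 (t=25: SET count = 46): {count=46, max=13, total=0}
  after event 6 (t=29: SET max = -12): {count=46, max=-12, total=0}
  after event 7 (t=33: DEC count by 13): {count=33, max=-12, total=0}
  after event 8 (t=39: SET max = 2): {count=33, max=2, total=0}
  after event 9 (t=42: INC count by 6): {count=39, max=2, total=0}
  after event 10 (t=44: DEC max by 13): {count=39, max=-11, total=0}
  after event 11 (t=48: DEL total): {count=39, max=-11}

Answer: {count=39, max=-11}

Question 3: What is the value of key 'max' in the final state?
Track key 'max' through all 12 events:
  event 1 (t=2: SET max = 21): max (absent) -> 21
  event 2 (t=7: DEC total by 11): max unchanged
  event 3 (t=16: DEC max by 8): max 21 -> 13
  event 4 (t=20: SET total = 0): max unchanged
  event 5 (t=25: SET count = 46): max unchanged
  event 6 (t=29: SET max = -12): max 13 -> -12
  event 7 (t=33: DEC count by 13): max unchanged
  event 8 (t=39: SET max = 2): max -12 -> 2
  event 9 (t=42: INC count by 6): max unchanged
  event 10 (t=44: DEC max by 13): max 2 -> -11
  event 11 (t=48: DEL total): max unchanged
  event 12 (t=58: INC max by 15): max -11 -> 4
Final: max = 4

Answer: 4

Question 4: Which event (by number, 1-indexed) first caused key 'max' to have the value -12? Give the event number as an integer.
Answer: 6

Derivation:
Looking for first event where max becomes -12:
  event 1: max = 21
  event 2: max = 21
  event 3: max = 13
  event 4: max = 13
  event 5: max = 13
  event 6: max 13 -> -12  <-- first match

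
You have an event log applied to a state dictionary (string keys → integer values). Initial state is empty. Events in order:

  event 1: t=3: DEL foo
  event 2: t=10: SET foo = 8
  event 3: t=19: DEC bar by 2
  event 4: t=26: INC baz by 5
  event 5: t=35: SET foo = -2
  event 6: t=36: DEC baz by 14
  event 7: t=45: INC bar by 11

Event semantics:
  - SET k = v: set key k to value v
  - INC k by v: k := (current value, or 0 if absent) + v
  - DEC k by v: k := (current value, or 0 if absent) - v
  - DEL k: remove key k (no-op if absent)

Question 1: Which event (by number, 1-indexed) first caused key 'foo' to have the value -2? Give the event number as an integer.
Answer: 5

Derivation:
Looking for first event where foo becomes -2:
  event 2: foo = 8
  event 3: foo = 8
  event 4: foo = 8
  event 5: foo 8 -> -2  <-- first match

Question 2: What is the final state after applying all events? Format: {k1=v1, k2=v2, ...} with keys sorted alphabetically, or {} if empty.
  after event 1 (t=3: DEL foo): {}
  after event 2 (t=10: SET foo = 8): {foo=8}
  after event 3 (t=19: DEC bar by 2): {bar=-2, foo=8}
  after event 4 (t=26: INC baz by 5): {bar=-2, baz=5, foo=8}
  after event 5 (t=35: SET foo = -2): {bar=-2, baz=5, foo=-2}
  after event 6 (t=36: DEC baz by 14): {bar=-2, baz=-9, foo=-2}
  after event 7 (t=45: INC bar by 11): {bar=9, baz=-9, foo=-2}

Answer: {bar=9, baz=-9, foo=-2}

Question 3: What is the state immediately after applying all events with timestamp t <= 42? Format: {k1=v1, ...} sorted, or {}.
Answer: {bar=-2, baz=-9, foo=-2}

Derivation:
Apply events with t <= 42 (6 events):
  after event 1 (t=3: DEL foo): {}
  after event 2 (t=10: SET foo = 8): {foo=8}
  after event 3 (t=19: DEC bar by 2): {bar=-2, foo=8}
  after event 4 (t=26: INC baz by 5): {bar=-2, baz=5, foo=8}
  after event 5 (t=35: SET foo = -2): {bar=-2, baz=5, foo=-2}
  after event 6 (t=36: DEC baz by 14): {bar=-2, baz=-9, foo=-2}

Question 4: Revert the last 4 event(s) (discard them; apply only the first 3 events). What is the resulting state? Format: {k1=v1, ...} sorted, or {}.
Keep first 3 events (discard last 4):
  after event 1 (t=3: DEL foo): {}
  after event 2 (t=10: SET foo = 8): {foo=8}
  after event 3 (t=19: DEC bar by 2): {bar=-2, foo=8}

Answer: {bar=-2, foo=8}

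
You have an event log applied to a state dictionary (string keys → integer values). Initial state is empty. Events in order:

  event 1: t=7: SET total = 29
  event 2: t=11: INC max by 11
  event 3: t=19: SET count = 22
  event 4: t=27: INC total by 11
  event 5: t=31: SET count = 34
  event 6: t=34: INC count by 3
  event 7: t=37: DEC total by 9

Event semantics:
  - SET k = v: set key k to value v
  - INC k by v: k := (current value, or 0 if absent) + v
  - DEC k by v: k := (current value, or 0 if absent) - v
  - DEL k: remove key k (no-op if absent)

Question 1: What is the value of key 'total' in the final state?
Track key 'total' through all 7 events:
  event 1 (t=7: SET total = 29): total (absent) -> 29
  event 2 (t=11: INC max by 11): total unchanged
  event 3 (t=19: SET count = 22): total unchanged
  event 4 (t=27: INC total by 11): total 29 -> 40
  event 5 (t=31: SET count = 34): total unchanged
  event 6 (t=34: INC count by 3): total unchanged
  event 7 (t=37: DEC total by 9): total 40 -> 31
Final: total = 31

Answer: 31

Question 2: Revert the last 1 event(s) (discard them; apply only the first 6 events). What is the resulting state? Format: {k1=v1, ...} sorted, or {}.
Answer: {count=37, max=11, total=40}

Derivation:
Keep first 6 events (discard last 1):
  after event 1 (t=7: SET total = 29): {total=29}
  after event 2 (t=11: INC max by 11): {max=11, total=29}
  after event 3 (t=19: SET count = 22): {count=22, max=11, total=29}
  after event 4 (t=27: INC total by 11): {count=22, max=11, total=40}
  after event 5 (t=31: SET count = 34): {count=34, max=11, total=40}
  after event 6 (t=34: INC count by 3): {count=37, max=11, total=40}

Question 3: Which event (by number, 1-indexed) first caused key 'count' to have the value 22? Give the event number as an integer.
Looking for first event where count becomes 22:
  event 3: count (absent) -> 22  <-- first match

Answer: 3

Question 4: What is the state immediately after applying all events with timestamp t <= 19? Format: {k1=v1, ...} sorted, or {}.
Apply events with t <= 19 (3 events):
  after event 1 (t=7: SET total = 29): {total=29}
  after event 2 (t=11: INC max by 11): {max=11, total=29}
  after event 3 (t=19: SET count = 22): {count=22, max=11, total=29}

Answer: {count=22, max=11, total=29}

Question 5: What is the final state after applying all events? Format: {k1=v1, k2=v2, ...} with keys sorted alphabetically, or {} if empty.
  after event 1 (t=7: SET total = 29): {total=29}
  after event 2 (t=11: INC max by 11): {max=11, total=29}
  after event 3 (t=19: SET count = 22): {count=22, max=11, total=29}
  after event 4 (t=27: INC total by 11): {count=22, max=11, total=40}
  after event 5 (t=31: SET count = 34): {count=34, max=11, total=40}
  after event 6 (t=34: INC count by 3): {count=37, max=11, total=40}
  after event 7 (t=37: DEC total by 9): {count=37, max=11, total=31}

Answer: {count=37, max=11, total=31}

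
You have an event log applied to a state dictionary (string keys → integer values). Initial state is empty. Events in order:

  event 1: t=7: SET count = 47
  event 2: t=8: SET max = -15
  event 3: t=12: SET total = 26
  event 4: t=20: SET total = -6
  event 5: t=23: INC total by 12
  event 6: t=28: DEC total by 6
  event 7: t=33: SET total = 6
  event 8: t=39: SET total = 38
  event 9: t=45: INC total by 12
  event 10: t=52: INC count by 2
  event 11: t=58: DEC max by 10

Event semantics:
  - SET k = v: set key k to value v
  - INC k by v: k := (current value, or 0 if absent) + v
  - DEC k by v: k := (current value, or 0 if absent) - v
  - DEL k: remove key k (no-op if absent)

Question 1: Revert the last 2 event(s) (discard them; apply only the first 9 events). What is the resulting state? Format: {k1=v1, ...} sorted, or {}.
Keep first 9 events (discard last 2):
  after event 1 (t=7: SET count = 47): {count=47}
  after event 2 (t=8: SET max = -15): {count=47, max=-15}
  after event 3 (t=12: SET total = 26): {count=47, max=-15, total=26}
  after event 4 (t=20: SET total = -6): {count=47, max=-15, total=-6}
  after event 5 (t=23: INC total by 12): {count=47, max=-15, total=6}
  after event 6 (t=28: DEC total by 6): {count=47, max=-15, total=0}
  after event 7 (t=33: SET total = 6): {count=47, max=-15, total=6}
  after event 8 (t=39: SET total = 38): {count=47, max=-15, total=38}
  after event 9 (t=45: INC total by 12): {count=47, max=-15, total=50}

Answer: {count=47, max=-15, total=50}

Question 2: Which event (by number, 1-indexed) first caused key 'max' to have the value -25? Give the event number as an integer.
Answer: 11

Derivation:
Looking for first event where max becomes -25:
  event 2: max = -15
  event 3: max = -15
  event 4: max = -15
  event 5: max = -15
  event 6: max = -15
  event 7: max = -15
  event 8: max = -15
  event 9: max = -15
  event 10: max = -15
  event 11: max -15 -> -25  <-- first match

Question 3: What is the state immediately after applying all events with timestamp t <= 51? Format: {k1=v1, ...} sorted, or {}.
Answer: {count=47, max=-15, total=50}

Derivation:
Apply events with t <= 51 (9 events):
  after event 1 (t=7: SET count = 47): {count=47}
  after event 2 (t=8: SET max = -15): {count=47, max=-15}
  after event 3 (t=12: SET total = 26): {count=47, max=-15, total=26}
  after event 4 (t=20: SET total = -6): {count=47, max=-15, total=-6}
  after event 5 (t=23: INC total by 12): {count=47, max=-15, total=6}
  after event 6 (t=28: DEC total by 6): {count=47, max=-15, total=0}
  after event 7 (t=33: SET total = 6): {count=47, max=-15, total=6}
  after event 8 (t=39: SET total = 38): {count=47, max=-15, total=38}
  after event 9 (t=45: INC total by 12): {count=47, max=-15, total=50}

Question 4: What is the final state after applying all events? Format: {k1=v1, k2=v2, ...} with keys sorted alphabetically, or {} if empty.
  after event 1 (t=7: SET count = 47): {count=47}
  after event 2 (t=8: SET max = -15): {count=47, max=-15}
  after event 3 (t=12: SET total = 26): {count=47, max=-15, total=26}
  after event 4 (t=20: SET total = -6): {count=47, max=-15, total=-6}
  after event 5 (t=23: INC total by 12): {count=47, max=-15, total=6}
  after event 6 (t=28: DEC total by 6): {count=47, max=-15, total=0}
  after event 7 (t=33: SET total = 6): {count=47, max=-15, total=6}
  after event 8 (t=39: SET total = 38): {count=47, max=-15, total=38}
  after event 9 (t=45: INC total by 12): {count=47, max=-15, total=50}
  after event 10 (t=52: INC count by 2): {count=49, max=-15, total=50}
  after event 11 (t=58: DEC max by 10): {count=49, max=-25, total=50}

Answer: {count=49, max=-25, total=50}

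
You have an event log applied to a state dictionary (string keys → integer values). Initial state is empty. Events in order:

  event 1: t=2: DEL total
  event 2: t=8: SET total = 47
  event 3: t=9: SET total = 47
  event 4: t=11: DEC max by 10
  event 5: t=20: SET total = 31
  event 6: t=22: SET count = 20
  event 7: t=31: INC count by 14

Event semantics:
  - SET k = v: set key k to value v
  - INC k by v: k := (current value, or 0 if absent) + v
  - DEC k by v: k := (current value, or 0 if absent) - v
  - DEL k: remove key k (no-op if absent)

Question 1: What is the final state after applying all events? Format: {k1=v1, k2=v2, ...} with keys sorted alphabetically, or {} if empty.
Answer: {count=34, max=-10, total=31}

Derivation:
  after event 1 (t=2: DEL total): {}
  after event 2 (t=8: SET total = 47): {total=47}
  after event 3 (t=9: SET total = 47): {total=47}
  after event 4 (t=11: DEC max by 10): {max=-10, total=47}
  after event 5 (t=20: SET total = 31): {max=-10, total=31}
  after event 6 (t=22: SET count = 20): {count=20, max=-10, total=31}
  after event 7 (t=31: INC count by 14): {count=34, max=-10, total=31}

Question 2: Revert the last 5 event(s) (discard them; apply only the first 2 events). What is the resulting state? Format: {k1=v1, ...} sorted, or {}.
Keep first 2 events (discard last 5):
  after event 1 (t=2: DEL total): {}
  after event 2 (t=8: SET total = 47): {total=47}

Answer: {total=47}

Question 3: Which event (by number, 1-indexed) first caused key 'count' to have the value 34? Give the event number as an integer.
Answer: 7

Derivation:
Looking for first event where count becomes 34:
  event 6: count = 20
  event 7: count 20 -> 34  <-- first match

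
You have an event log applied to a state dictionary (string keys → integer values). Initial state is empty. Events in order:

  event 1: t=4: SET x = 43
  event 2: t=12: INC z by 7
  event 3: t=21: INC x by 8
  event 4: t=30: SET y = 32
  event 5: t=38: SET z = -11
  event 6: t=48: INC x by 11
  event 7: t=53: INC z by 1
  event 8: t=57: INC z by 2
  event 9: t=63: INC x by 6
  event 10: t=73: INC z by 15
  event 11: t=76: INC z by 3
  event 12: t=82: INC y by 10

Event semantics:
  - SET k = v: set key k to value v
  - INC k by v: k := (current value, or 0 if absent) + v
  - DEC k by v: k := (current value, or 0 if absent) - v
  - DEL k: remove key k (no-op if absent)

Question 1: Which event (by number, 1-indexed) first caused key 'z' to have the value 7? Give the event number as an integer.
Answer: 2

Derivation:
Looking for first event where z becomes 7:
  event 2: z (absent) -> 7  <-- first match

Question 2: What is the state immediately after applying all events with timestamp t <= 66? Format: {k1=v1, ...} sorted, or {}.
Apply events with t <= 66 (9 events):
  after event 1 (t=4: SET x = 43): {x=43}
  after event 2 (t=12: INC z by 7): {x=43, z=7}
  after event 3 (t=21: INC x by 8): {x=51, z=7}
  after event 4 (t=30: SET y = 32): {x=51, y=32, z=7}
  after event 5 (t=38: SET z = -11): {x=51, y=32, z=-11}
  after event 6 (t=48: INC x by 11): {x=62, y=32, z=-11}
  after event 7 (t=53: INC z by 1): {x=62, y=32, z=-10}
  after event 8 (t=57: INC z by 2): {x=62, y=32, z=-8}
  after event 9 (t=63: INC x by 6): {x=68, y=32, z=-8}

Answer: {x=68, y=32, z=-8}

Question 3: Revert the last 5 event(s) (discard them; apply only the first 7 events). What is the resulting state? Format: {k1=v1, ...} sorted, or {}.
Keep first 7 events (discard last 5):
  after event 1 (t=4: SET x = 43): {x=43}
  after event 2 (t=12: INC z by 7): {x=43, z=7}
  after event 3 (t=21: INC x by 8): {x=51, z=7}
  after event 4 (t=30: SET y = 32): {x=51, y=32, z=7}
  after event 5 (t=38: SET z = -11): {x=51, y=32, z=-11}
  after event 6 (t=48: INC x by 11): {x=62, y=32, z=-11}
  after event 7 (t=53: INC z by 1): {x=62, y=32, z=-10}

Answer: {x=62, y=32, z=-10}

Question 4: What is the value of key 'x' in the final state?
Track key 'x' through all 12 events:
  event 1 (t=4: SET x = 43): x (absent) -> 43
  event 2 (t=12: INC z by 7): x unchanged
  event 3 (t=21: INC x by 8): x 43 -> 51
  event 4 (t=30: SET y = 32): x unchanged
  event 5 (t=38: SET z = -11): x unchanged
  event 6 (t=48: INC x by 11): x 51 -> 62
  event 7 (t=53: INC z by 1): x unchanged
  event 8 (t=57: INC z by 2): x unchanged
  event 9 (t=63: INC x by 6): x 62 -> 68
  event 10 (t=73: INC z by 15): x unchanged
  event 11 (t=76: INC z by 3): x unchanged
  event 12 (t=82: INC y by 10): x unchanged
Final: x = 68

Answer: 68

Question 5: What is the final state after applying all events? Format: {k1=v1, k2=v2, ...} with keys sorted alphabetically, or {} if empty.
  after event 1 (t=4: SET x = 43): {x=43}
  after event 2 (t=12: INC z by 7): {x=43, z=7}
  after event 3 (t=21: INC x by 8): {x=51, z=7}
  after event 4 (t=30: SET y = 32): {x=51, y=32, z=7}
  after event 5 (t=38: SET z = -11): {x=51, y=32, z=-11}
  after event 6 (t=48: INC x by 11): {x=62, y=32, z=-11}
  after event 7 (t=53: INC z by 1): {x=62, y=32, z=-10}
  after event 8 (t=57: INC z by 2): {x=62, y=32, z=-8}
  after event 9 (t=63: INC x by 6): {x=68, y=32, z=-8}
  after event 10 (t=73: INC z by 15): {x=68, y=32, z=7}
  after event 11 (t=76: INC z by 3): {x=68, y=32, z=10}
  after event 12 (t=82: INC y by 10): {x=68, y=42, z=10}

Answer: {x=68, y=42, z=10}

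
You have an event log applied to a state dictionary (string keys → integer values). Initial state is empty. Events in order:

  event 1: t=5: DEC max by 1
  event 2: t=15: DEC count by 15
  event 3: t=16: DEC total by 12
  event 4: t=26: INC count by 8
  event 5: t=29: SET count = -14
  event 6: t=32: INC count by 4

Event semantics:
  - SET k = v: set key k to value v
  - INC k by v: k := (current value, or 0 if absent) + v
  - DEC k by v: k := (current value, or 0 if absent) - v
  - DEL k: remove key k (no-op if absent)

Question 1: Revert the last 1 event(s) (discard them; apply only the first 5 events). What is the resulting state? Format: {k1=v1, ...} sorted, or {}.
Answer: {count=-14, max=-1, total=-12}

Derivation:
Keep first 5 events (discard last 1):
  after event 1 (t=5: DEC max by 1): {max=-1}
  after event 2 (t=15: DEC count by 15): {count=-15, max=-1}
  after event 3 (t=16: DEC total by 12): {count=-15, max=-1, total=-12}
  after event 4 (t=26: INC count by 8): {count=-7, max=-1, total=-12}
  after event 5 (t=29: SET count = -14): {count=-14, max=-1, total=-12}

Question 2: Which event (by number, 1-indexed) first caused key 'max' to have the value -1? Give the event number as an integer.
Looking for first event where max becomes -1:
  event 1: max (absent) -> -1  <-- first match

Answer: 1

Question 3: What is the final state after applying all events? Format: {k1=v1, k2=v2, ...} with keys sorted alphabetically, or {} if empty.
  after event 1 (t=5: DEC max by 1): {max=-1}
  after event 2 (t=15: DEC count by 15): {count=-15, max=-1}
  after event 3 (t=16: DEC total by 12): {count=-15, max=-1, total=-12}
  after event 4 (t=26: INC count by 8): {count=-7, max=-1, total=-12}
  after event 5 (t=29: SET count = -14): {count=-14, max=-1, total=-12}
  after event 6 (t=32: INC count by 4): {count=-10, max=-1, total=-12}

Answer: {count=-10, max=-1, total=-12}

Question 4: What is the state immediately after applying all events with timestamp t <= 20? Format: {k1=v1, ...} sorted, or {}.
Answer: {count=-15, max=-1, total=-12}

Derivation:
Apply events with t <= 20 (3 events):
  after event 1 (t=5: DEC max by 1): {max=-1}
  after event 2 (t=15: DEC count by 15): {count=-15, max=-1}
  after event 3 (t=16: DEC total by 12): {count=-15, max=-1, total=-12}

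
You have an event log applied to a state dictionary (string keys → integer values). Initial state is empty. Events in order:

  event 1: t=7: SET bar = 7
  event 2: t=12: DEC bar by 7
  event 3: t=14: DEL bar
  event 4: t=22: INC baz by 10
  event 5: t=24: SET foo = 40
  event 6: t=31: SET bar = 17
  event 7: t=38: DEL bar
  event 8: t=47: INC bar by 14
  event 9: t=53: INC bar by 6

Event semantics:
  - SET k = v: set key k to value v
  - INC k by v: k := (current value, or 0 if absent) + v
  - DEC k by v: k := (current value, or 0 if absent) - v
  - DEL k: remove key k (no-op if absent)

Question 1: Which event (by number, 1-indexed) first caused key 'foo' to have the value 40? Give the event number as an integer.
Answer: 5

Derivation:
Looking for first event where foo becomes 40:
  event 5: foo (absent) -> 40  <-- first match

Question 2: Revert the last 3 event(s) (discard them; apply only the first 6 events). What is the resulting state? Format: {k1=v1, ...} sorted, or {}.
Answer: {bar=17, baz=10, foo=40}

Derivation:
Keep first 6 events (discard last 3):
  after event 1 (t=7: SET bar = 7): {bar=7}
  after event 2 (t=12: DEC bar by 7): {bar=0}
  after event 3 (t=14: DEL bar): {}
  after event 4 (t=22: INC baz by 10): {baz=10}
  after event 5 (t=24: SET foo = 40): {baz=10, foo=40}
  after event 6 (t=31: SET bar = 17): {bar=17, baz=10, foo=40}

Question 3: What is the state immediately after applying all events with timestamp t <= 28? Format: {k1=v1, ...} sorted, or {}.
Answer: {baz=10, foo=40}

Derivation:
Apply events with t <= 28 (5 events):
  after event 1 (t=7: SET bar = 7): {bar=7}
  after event 2 (t=12: DEC bar by 7): {bar=0}
  after event 3 (t=14: DEL bar): {}
  after event 4 (t=22: INC baz by 10): {baz=10}
  after event 5 (t=24: SET foo = 40): {baz=10, foo=40}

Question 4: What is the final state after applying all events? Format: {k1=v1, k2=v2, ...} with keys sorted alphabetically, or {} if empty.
  after event 1 (t=7: SET bar = 7): {bar=7}
  after event 2 (t=12: DEC bar by 7): {bar=0}
  after event 3 (t=14: DEL bar): {}
  after event 4 (t=22: INC baz by 10): {baz=10}
  after event 5 (t=24: SET foo = 40): {baz=10, foo=40}
  after event 6 (t=31: SET bar = 17): {bar=17, baz=10, foo=40}
  after event 7 (t=38: DEL bar): {baz=10, foo=40}
  after event 8 (t=47: INC bar by 14): {bar=14, baz=10, foo=40}
  after event 9 (t=53: INC bar by 6): {bar=20, baz=10, foo=40}

Answer: {bar=20, baz=10, foo=40}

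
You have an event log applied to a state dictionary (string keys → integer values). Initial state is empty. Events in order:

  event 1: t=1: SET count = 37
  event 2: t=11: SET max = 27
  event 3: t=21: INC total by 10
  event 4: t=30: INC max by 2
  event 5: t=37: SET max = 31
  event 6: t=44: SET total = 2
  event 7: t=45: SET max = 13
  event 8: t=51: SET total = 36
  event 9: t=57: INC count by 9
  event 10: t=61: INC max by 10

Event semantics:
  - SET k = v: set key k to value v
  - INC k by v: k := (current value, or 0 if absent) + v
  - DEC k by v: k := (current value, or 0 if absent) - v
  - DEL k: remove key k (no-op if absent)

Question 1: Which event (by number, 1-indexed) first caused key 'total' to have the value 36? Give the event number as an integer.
Looking for first event where total becomes 36:
  event 3: total = 10
  event 4: total = 10
  event 5: total = 10
  event 6: total = 2
  event 7: total = 2
  event 8: total 2 -> 36  <-- first match

Answer: 8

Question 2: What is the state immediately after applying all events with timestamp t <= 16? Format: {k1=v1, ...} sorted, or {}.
Answer: {count=37, max=27}

Derivation:
Apply events with t <= 16 (2 events):
  after event 1 (t=1: SET count = 37): {count=37}
  after event 2 (t=11: SET max = 27): {count=37, max=27}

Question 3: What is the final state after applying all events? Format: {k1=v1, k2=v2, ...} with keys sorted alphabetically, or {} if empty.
Answer: {count=46, max=23, total=36}

Derivation:
  after event 1 (t=1: SET count = 37): {count=37}
  after event 2 (t=11: SET max = 27): {count=37, max=27}
  after event 3 (t=21: INC total by 10): {count=37, max=27, total=10}
  after event 4 (t=30: INC max by 2): {count=37, max=29, total=10}
  after event 5 (t=37: SET max = 31): {count=37, max=31, total=10}
  after event 6 (t=44: SET total = 2): {count=37, max=31, total=2}
  after event 7 (t=45: SET max = 13): {count=37, max=13, total=2}
  after event 8 (t=51: SET total = 36): {count=37, max=13, total=36}
  after event 9 (t=57: INC count by 9): {count=46, max=13, total=36}
  after event 10 (t=61: INC max by 10): {count=46, max=23, total=36}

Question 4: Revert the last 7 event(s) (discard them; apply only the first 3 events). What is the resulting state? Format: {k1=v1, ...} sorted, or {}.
Keep first 3 events (discard last 7):
  after event 1 (t=1: SET count = 37): {count=37}
  after event 2 (t=11: SET max = 27): {count=37, max=27}
  after event 3 (t=21: INC total by 10): {count=37, max=27, total=10}

Answer: {count=37, max=27, total=10}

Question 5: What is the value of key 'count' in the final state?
Answer: 46

Derivation:
Track key 'count' through all 10 events:
  event 1 (t=1: SET count = 37): count (absent) -> 37
  event 2 (t=11: SET max = 27): count unchanged
  event 3 (t=21: INC total by 10): count unchanged
  event 4 (t=30: INC max by 2): count unchanged
  event 5 (t=37: SET max = 31): count unchanged
  event 6 (t=44: SET total = 2): count unchanged
  event 7 (t=45: SET max = 13): count unchanged
  event 8 (t=51: SET total = 36): count unchanged
  event 9 (t=57: INC count by 9): count 37 -> 46
  event 10 (t=61: INC max by 10): count unchanged
Final: count = 46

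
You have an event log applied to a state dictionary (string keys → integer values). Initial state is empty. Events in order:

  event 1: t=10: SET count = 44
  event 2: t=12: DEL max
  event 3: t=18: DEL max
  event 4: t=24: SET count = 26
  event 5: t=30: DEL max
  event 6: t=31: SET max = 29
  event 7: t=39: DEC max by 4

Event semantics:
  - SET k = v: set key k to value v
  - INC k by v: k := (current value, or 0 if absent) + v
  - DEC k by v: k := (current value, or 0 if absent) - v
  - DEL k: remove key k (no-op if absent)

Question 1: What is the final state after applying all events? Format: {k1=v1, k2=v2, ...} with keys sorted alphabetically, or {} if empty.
  after event 1 (t=10: SET count = 44): {count=44}
  after event 2 (t=12: DEL max): {count=44}
  after event 3 (t=18: DEL max): {count=44}
  after event 4 (t=24: SET count = 26): {count=26}
  after event 5 (t=30: DEL max): {count=26}
  after event 6 (t=31: SET max = 29): {count=26, max=29}
  after event 7 (t=39: DEC max by 4): {count=26, max=25}

Answer: {count=26, max=25}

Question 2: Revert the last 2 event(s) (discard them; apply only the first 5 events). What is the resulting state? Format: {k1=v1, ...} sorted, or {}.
Answer: {count=26}

Derivation:
Keep first 5 events (discard last 2):
  after event 1 (t=10: SET count = 44): {count=44}
  after event 2 (t=12: DEL max): {count=44}
  after event 3 (t=18: DEL max): {count=44}
  after event 4 (t=24: SET count = 26): {count=26}
  after event 5 (t=30: DEL max): {count=26}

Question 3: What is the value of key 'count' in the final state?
Track key 'count' through all 7 events:
  event 1 (t=10: SET count = 44): count (absent) -> 44
  event 2 (t=12: DEL max): count unchanged
  event 3 (t=18: DEL max): count unchanged
  event 4 (t=24: SET count = 26): count 44 -> 26
  event 5 (t=30: DEL max): count unchanged
  event 6 (t=31: SET max = 29): count unchanged
  event 7 (t=39: DEC max by 4): count unchanged
Final: count = 26

Answer: 26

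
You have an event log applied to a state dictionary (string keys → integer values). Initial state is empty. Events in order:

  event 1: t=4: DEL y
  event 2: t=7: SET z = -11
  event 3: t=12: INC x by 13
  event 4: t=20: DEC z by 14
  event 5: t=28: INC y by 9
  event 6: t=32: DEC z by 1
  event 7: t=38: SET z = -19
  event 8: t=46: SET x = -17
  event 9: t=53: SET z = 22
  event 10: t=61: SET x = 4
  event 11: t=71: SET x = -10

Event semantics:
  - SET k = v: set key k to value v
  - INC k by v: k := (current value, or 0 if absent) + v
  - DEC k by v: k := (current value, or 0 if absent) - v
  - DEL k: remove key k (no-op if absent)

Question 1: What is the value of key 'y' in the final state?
Answer: 9

Derivation:
Track key 'y' through all 11 events:
  event 1 (t=4: DEL y): y (absent) -> (absent)
  event 2 (t=7: SET z = -11): y unchanged
  event 3 (t=12: INC x by 13): y unchanged
  event 4 (t=20: DEC z by 14): y unchanged
  event 5 (t=28: INC y by 9): y (absent) -> 9
  event 6 (t=32: DEC z by 1): y unchanged
  event 7 (t=38: SET z = -19): y unchanged
  event 8 (t=46: SET x = -17): y unchanged
  event 9 (t=53: SET z = 22): y unchanged
  event 10 (t=61: SET x = 4): y unchanged
  event 11 (t=71: SET x = -10): y unchanged
Final: y = 9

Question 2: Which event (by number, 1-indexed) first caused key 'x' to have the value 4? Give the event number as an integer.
Looking for first event where x becomes 4:
  event 3: x = 13
  event 4: x = 13
  event 5: x = 13
  event 6: x = 13
  event 7: x = 13
  event 8: x = -17
  event 9: x = -17
  event 10: x -17 -> 4  <-- first match

Answer: 10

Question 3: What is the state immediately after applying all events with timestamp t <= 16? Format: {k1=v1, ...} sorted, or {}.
Apply events with t <= 16 (3 events):
  after event 1 (t=4: DEL y): {}
  after event 2 (t=7: SET z = -11): {z=-11}
  after event 3 (t=12: INC x by 13): {x=13, z=-11}

Answer: {x=13, z=-11}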